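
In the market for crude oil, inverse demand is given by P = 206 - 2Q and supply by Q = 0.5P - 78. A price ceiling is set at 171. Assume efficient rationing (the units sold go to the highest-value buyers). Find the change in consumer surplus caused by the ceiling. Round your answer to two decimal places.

50.00

Rewriting supply in inverse form: P = 156 + 2Q.
Free-market equilibrium: 206 - 2Q = 156 + 2Q gives Q* = 12.5, P* = 181.
At the ceiling price 171, quantity supplied is (171 - 156)/2 = 7.5; supply is the short side, so Q = 7.5 trades at P = 171.
CS goes from (1/2)(12.5)(25) = 156.25 to 206.25 (computed as (206 - 171)(7.5) - (1/2)(2)(7.5)^2), a change of 50.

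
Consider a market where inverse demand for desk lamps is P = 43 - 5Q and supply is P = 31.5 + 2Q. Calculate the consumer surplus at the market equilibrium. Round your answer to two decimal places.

6.75

Equilibrium: 43 - 5Q = 31.5 + 2Q, so Q* = 1.6429 and P* = 34.7857.
CS is the area between the demand curve and P* from 0 to Q*: (1/2)(1.6429)(8.2143) = 6.7474.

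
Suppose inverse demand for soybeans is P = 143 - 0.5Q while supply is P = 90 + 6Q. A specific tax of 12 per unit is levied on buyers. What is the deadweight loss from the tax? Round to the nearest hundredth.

11.08

Pre-tax equilibrium: 143 - 0.5Q = 90 + 6Q gives Q* = 8.1538, P* = 138.9231.
A tax on buyers shifts demand down by 12: (143 - 12) - 0.5Q = 90 + 6Q, so Q_t = 6.3077. Buyers pay P_b = 139.8462; sellers receive P_s = P_b - 12 = 127.8462.
The welfare triangle lost has base Q* - Q_t = 1.8462 and height t = 12, so DWL = (1/2)(1.8462)(12) = 11.0769.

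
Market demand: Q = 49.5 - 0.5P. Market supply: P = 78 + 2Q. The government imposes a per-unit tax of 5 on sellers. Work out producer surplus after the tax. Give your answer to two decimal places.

16.00

Rewriting demand in inverse form: P = 99 - 2Q.
Without the tax, 99 - 2Q = 78 + 2Q so Q* = 5.25 and P* = 88.5.
With the tax, sellers need 5 more per unit: 99 - 2Q = 78 + 2Q + 5, so Q_t = 4. Buyers pay P_b = 91; sellers receive P_s = P_b - 5 = 86.
PS = (1/2)(Q_t)(P_s - 78) = (1/2)(4)(8) = 16.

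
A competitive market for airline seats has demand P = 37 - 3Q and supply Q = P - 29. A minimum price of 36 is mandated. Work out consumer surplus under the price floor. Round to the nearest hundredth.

0.17

Rewriting supply in inverse form: P = 29 + Q.
Without the control, 37 - 3Q = 29 + Q so Q* = 2 and P* = 31.
At the floor price 36, quantity demanded is (37 - 36)/3 = 0.3333; demand is the short side, so Q = 0.3333 trades at P = 36.
CS is the triangle under demand above 36: (1/2)(0.3333)(37 - 36) = 0.1667.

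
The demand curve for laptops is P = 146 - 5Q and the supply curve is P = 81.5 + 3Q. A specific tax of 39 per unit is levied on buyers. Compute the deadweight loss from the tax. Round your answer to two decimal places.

Without the tax, 146 - 5Q = 81.5 + 3Q so Q* = 8.0625 and P* = 105.6875.
With the tax, buyers' net willingness to pay falls by 39: (146 - 39) - 5Q = 81.5 + 3Q, so Q_t = 3.1875. Buyers pay P_b = 130.0625; sellers receive P_s = P_b - 39 = 91.0625.
Deadweight loss is the triangle between the curves from Q_t to Q*: (1/2)(8.0625 - 3.1875)(39) = 95.0625.

95.06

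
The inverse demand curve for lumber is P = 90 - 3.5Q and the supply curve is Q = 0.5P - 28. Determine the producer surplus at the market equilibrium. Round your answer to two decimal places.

38.21

Rewriting supply in inverse form: P = 56 + 2Q.
Equilibrium: 90 - 3.5Q = 56 + 2Q, so Q* = 6.1818 and P* = 68.3636.
Producer surplus is the triangle above supply below P*: (1/2)(6.1818)(68.3636 - 56) = (1/2)(6.1818)(12.3636) = 38.2149.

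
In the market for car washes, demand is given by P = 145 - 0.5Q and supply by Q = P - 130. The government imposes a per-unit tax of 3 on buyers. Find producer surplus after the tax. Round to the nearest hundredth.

32.00

Rewriting supply in inverse form: P = 130 + Q.
Without the tax, 145 - 0.5Q = 130 + Q so Q* = 10 and P* = 140.
A tax on buyers shifts demand down by 3: (145 - 3) - 0.5Q = 130 + Q, so Q_t = 8. Buyers pay P_b = 141; sellers receive P_s = P_b - 3 = 138.
PS = (1/2)(Q_t)(P_s - 130) = (1/2)(8)(8) = 32.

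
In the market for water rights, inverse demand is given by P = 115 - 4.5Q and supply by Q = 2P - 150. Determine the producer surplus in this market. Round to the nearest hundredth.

Rewriting supply in inverse form: P = 75 + 0.5Q.
Equilibrium: 115 - 4.5Q = 75 + 0.5Q, so Q* = 8 and P* = 79.
Producer surplus is the triangle above supply below P*: (1/2)(8)(79 - 75) = (1/2)(8)(4) = 16.

16.00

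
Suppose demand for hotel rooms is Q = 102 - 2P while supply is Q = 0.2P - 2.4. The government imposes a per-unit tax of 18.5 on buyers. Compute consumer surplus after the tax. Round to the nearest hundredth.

Rewriting demand in inverse form: P = 51 - 0.5Q.
Rewriting supply in inverse form: P = 12 + 5Q.
Pre-tax equilibrium: 51 - 0.5Q = 12 + 5Q gives Q* = 7.0909, P* = 47.4545.
A tax on buyers shifts demand down by 18.5: (51 - 18.5) - 0.5Q = 12 + 5Q, so Q_t = 3.7273. Buyers pay P_b = 49.1364; sellers receive P_s = P_b - 18.5 = 30.6364.
CS = (1/2)(Q_t)(51 - P_b) = (1/2)(3.7273)(1.8636) = 3.4731.

3.47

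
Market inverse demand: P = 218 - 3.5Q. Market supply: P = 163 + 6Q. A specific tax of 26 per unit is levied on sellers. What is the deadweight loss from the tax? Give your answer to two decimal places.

35.58

Without the tax, 218 - 3.5Q = 163 + 6Q so Q* = 5.7895 and P* = 197.7368.
A tax on sellers shifts supply up by 26: 218 - 3.5Q = 163 + 6Q + 26, so Q_t = 3.0526. Buyers pay P_b = 207.3158; sellers receive P_s = P_b - 26 = 181.3158.
Deadweight loss is the triangle between the curves from Q_t to Q*: (1/2)(5.7895 - 3.0526)(26) = 35.5789.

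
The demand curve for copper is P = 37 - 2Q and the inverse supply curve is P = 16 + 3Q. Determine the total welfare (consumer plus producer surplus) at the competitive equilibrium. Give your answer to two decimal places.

Set 37 - 2Q = 16 + 3Q, which gives 21 = 5Q, so Q* = 4.2 and P* = 37 - 2(4.2) = 28.6.
CS = (1/2)(4.2)(8.4) = 17.64 and PS = (1/2)(4.2)(12.6) = 26.46, so total surplus = 44.1.

44.10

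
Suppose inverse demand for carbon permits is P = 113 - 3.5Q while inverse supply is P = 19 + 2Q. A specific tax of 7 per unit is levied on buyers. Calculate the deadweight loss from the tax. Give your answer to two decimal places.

Pre-tax equilibrium: 113 - 3.5Q = 19 + 2Q gives Q* = 17.0909, P* = 53.1818.
A tax on buyers shifts demand down by 7: (113 - 7) - 3.5Q = 19 + 2Q, so Q_t = 15.8182. Buyers pay P_b = 57.6364; sellers receive P_s = P_b - 7 = 50.6364.
Deadweight loss is the triangle between the curves from Q_t to Q*: (1/2)(17.0909 - 15.8182)(7) = 4.4545.

4.45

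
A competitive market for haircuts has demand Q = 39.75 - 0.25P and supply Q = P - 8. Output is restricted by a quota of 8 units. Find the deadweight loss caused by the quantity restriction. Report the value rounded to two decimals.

Rewriting demand in inverse form: P = 159 - 4Q.
Rewriting supply in inverse form: P = 8 + Q.
Unrestricted equilibrium: Q* = (159 - 8)/(4 + 1) = 30.2.
At Q = 8 the demand price is 159 - 4(8) = 127 and the supply price is 8 + (8) = 16.
DWL = (1/2)(gap between curves at 8) x (Q* - 8) = (1/2)(111)(22.2) = 1232.1.

1232.10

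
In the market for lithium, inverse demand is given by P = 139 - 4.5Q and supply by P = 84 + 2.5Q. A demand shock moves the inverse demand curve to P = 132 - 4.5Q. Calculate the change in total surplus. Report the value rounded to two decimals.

-51.50

Initial equilibrium: Q_0 = 7.8571, P_0 = 103.6429; CS_0 = (1/2)(7.8571)(35.3571) = 138.9031, PS_0 = (1/2)(7.8571)(19.6429) = 77.1684.
New equilibrium: 132 - 4.5Q = 84 + 2.5Q gives Q_1 = 6.8571, P_1 = 101.1429; CS_1 = 105.7959, PS_1 = 58.7755.
Change in total surplus = (105.7959 + 58.7755) - (138.9031 + 77.1684) = -51.5.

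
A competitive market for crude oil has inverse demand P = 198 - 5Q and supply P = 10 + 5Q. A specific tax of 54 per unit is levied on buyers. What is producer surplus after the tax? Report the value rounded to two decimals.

Pre-tax equilibrium: 198 - 5Q = 10 + 5Q gives Q* = 18.8, P* = 104.
With the tax, buyers' net willingness to pay falls by 54: (198 - 54) - 5Q = 10 + 5Q, so Q_t = 13.4. Buyers pay P_b = 131; sellers receive P_s = P_b - 54 = 77.
PS = (1/2)(Q_t)(P_s - 10) = (1/2)(13.4)(67) = 448.9.

448.90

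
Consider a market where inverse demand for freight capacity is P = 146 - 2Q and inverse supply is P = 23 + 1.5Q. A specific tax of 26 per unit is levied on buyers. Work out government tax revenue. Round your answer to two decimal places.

720.57

Without the tax, 146 - 2Q = 23 + 1.5Q so Q* = 35.1429 and P* = 75.7143.
A tax on buyers shifts demand down by 26: (146 - 26) - 2Q = 23 + 1.5Q, so Q_t = 27.7143. Buyers pay P_b = 90.5714; sellers receive P_s = P_b - 26 = 64.5714.
Revenue is the tax times quantity traded: 26 x 27.7143 = 720.5714.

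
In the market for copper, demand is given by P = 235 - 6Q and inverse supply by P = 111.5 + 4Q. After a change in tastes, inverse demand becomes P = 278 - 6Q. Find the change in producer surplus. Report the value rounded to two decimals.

249.40

Initial equilibrium: Q_0 = 12.35, P_0 = 160.9; CS_0 = (1/2)(12.35)(74.1) = 457.5675, PS_0 = (1/2)(12.35)(49.4) = 305.045.
New equilibrium: 278 - 6Q = 111.5 + 4Q gives Q_1 = 16.65, P_1 = 178.1; CS_1 = 831.6675, PS_1 = 554.445.
Change in producer surplus = 554.445 - 305.045 = 249.4.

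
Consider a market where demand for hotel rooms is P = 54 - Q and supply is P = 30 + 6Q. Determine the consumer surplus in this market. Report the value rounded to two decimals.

Set 54 - Q = 30 + 6Q, which gives 24 = 7Q, so Q* = 3.4286 and P* = 54 - (3.4286) = 50.5714.
Consumer surplus is the triangle under demand above P*: (1/2)(3.4286)(54 - 50.5714) = (1/2)(3.4286)(3.4286) = 5.8776.

5.88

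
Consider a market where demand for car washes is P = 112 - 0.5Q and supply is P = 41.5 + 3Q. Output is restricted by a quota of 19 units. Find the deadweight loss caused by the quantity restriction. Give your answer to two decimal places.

2.29

Without the quota, 112 - 0.5Q = 41.5 + 3Q gives Q* = 20.1429.
At Q = 19 the demand price is 112 - 0.5(19) = 102.5 and the supply price is 41.5 + 3(19) = 98.5.
Deadweight loss is the triangle between the curves from 19 to 20.1429: (1/2)(102.5 - 98.5)(20.1429 - 19) = 2.2857.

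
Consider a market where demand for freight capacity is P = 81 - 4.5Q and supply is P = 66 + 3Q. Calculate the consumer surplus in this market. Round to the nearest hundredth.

Setting demand equal to supply, 15 = 7.5Q, so Q* = 2 and P* = 72.
The demand choke price is 81, so CS = (1/2)(Q*)(81 - P*) = (1/2)(2)(9) = 9.

9.00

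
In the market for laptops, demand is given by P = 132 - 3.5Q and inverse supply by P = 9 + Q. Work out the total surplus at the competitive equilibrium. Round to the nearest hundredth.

1681.00

Set 132 - 3.5Q = 9 + Q, which gives 123 = 4.5Q, so Q* = 27.3333 and P* = 132 - 3.5(27.3333) = 36.3333.
CS = (1/2)(27.3333)(95.6667) = 1307.4444 and PS = (1/2)(27.3333)(27.3333) = 373.5556, so total surplus = 1681.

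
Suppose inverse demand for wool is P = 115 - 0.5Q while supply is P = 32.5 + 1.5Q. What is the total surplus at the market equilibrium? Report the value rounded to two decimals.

1701.56

Set 115 - 0.5Q = 32.5 + 1.5Q, which gives 82.5 = 2Q, so Q* = 41.25 and P* = 115 - 0.5(41.25) = 94.375.
CS = (1/2)(41.25)(20.625) = 425.3906 and PS = (1/2)(41.25)(61.875) = 1276.1719, so total surplus = 1701.5625.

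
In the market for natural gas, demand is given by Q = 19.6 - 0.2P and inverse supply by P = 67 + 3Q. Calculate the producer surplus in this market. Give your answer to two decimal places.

Rewriting demand in inverse form: P = 98 - 5Q.
Set 98 - 5Q = 67 + 3Q, which gives 31 = 8Q, so Q* = 3.875 and P* = 98 - 5(3.875) = 78.625.
Producer surplus is the triangle above supply below P*: (1/2)(3.875)(78.625 - 67) = (1/2)(3.875)(11.625) = 22.5234.

22.52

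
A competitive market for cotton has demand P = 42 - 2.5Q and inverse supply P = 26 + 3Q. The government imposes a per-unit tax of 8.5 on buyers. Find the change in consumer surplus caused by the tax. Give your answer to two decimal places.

Pre-tax equilibrium: 42 - 2.5Q = 26 + 3Q gives Q* = 2.9091, P* = 34.7273.
A tax on buyers shifts demand down by 8.5: (42 - 8.5) - 2.5Q = 26 + 3Q, so Q_t = 1.3636. Buyers pay P_b = 38.5909; sellers receive P_s = P_b - 8.5 = 30.0909.
CS falls from (1/2)(2.9091)(7.2727) = 10.5785 to (1/2)(1.3636)(3.4091) = 2.3244, a change of -8.2541.

-8.25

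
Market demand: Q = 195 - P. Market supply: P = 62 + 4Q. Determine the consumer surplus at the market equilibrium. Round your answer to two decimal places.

353.78

Rewriting demand in inverse form: P = 195 - Q.
Setting demand equal to supply, 133 = 5Q, so Q* = 26.6 and P* = 168.4.
CS is the area between the demand curve and P* from 0 to Q*: (1/2)(26.6)(26.6) = 353.78.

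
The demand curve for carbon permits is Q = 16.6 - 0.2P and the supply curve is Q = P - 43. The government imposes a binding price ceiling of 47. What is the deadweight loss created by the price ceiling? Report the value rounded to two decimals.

Rewriting demand in inverse form: P = 83 - 5Q.
Rewriting supply in inverse form: P = 43 + Q.
Free-market equilibrium: 83 - 5Q = 43 + Q gives Q* = 6.6667, P* = 49.6667.
At the ceiling price 47, quantity supplied is (47 - 43)/1 = 4; supply is the short side, so Q = 4 trades at P = 47.
The lost-trades triangle has base Q* - 4 = 2.6667 and height equal to the gap between the curves at Q = 4, which is 63 - 47 = 16. DWL = (1/2)(2.6667)(16) = 21.3333.

21.33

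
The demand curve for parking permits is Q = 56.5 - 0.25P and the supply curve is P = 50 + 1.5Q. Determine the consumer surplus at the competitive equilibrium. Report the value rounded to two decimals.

Rewriting demand in inverse form: P = 226 - 4Q.
Set 226 - 4Q = 50 + 1.5Q, which gives 176 = 5.5Q, so Q* = 32 and P* = 226 - 4(32) = 98.
CS is the area between the demand curve and P* from 0 to Q*: (1/2)(32)(128) = 2048.

2048.00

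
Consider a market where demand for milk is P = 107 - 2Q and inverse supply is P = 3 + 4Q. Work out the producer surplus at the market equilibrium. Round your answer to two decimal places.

Setting demand equal to supply, 104 = 6Q, so Q* = 17.3333 and P* = 72.3333.
Producer surplus is the triangle above supply below P*: (1/2)(17.3333)(72.3333 - 3) = (1/2)(17.3333)(69.3333) = 600.8889.

600.89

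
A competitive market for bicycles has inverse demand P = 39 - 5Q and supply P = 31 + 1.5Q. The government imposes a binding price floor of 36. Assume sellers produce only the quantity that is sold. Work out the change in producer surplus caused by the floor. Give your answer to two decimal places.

1.59

Without the control, 39 - 5Q = 31 + 1.5Q so Q* = 1.2308 and P* = 32.8462.
At the floor price 36, quantity demanded is (39 - 36)/5 = 0.6; demand is the short side, so Q = 0.6 trades at P = 36.
PS goes from (1/2)(1.2308)(1.8462) = 1.1361 to 2.73 (computed as (36 - 31)(0.6) - (1/2)(1.5)(0.6)^2), a change of 1.5939.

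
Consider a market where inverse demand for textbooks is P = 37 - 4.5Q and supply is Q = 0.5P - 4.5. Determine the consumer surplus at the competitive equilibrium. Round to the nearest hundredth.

Rewriting supply in inverse form: P = 9 + 2Q.
Setting demand equal to supply, 28 = 6.5Q, so Q* = 4.3077 and P* = 17.6154.
The demand choke price is 37, so CS = (1/2)(Q*)(37 - P*) = (1/2)(4.3077)(19.3846) = 41.7515.

41.75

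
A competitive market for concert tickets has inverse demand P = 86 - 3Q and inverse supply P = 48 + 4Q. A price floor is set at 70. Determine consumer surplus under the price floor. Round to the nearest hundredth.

Without the control, 86 - 3Q = 48 + 4Q so Q* = 5.4286 and P* = 69.7143.
At the floor price 70, quantity demanded is (86 - 70)/3 = 5.3333; demand is the short side, so Q = 5.3333 trades at P = 70.
CS is the triangle under demand above 70: (1/2)(5.3333)(86 - 70) = 42.6667.

42.67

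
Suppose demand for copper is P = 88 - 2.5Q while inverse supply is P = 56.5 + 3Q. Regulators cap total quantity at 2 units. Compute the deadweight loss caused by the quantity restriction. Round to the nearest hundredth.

38.20

Unrestricted equilibrium: Q* = (88 - 56.5)/(2.5 + 3) = 5.7273.
At Q = 2 the demand price is 88 - 2.5(2) = 83 and the supply price is 56.5 + 3(2) = 62.5.
Deadweight loss is the triangle between the curves from 2 to 5.7273: (1/2)(83 - 62.5)(5.7273 - 2) = 38.2045.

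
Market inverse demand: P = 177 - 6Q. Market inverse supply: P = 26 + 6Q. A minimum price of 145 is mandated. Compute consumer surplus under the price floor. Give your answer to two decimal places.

Without the control, 177 - 6Q = 26 + 6Q so Q* = 12.5833 and P* = 101.5.
At the floor price 145, quantity demanded is (177 - 145)/6 = 5.3333; demand is the short side, so Q = 5.3333 trades at P = 145.
CS is the triangle under demand above 145: (1/2)(5.3333)(177 - 145) = 85.3333.

85.33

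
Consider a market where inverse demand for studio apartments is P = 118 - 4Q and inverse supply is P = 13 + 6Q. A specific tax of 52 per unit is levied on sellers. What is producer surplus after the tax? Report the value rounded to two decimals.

84.27

Pre-tax equilibrium: 118 - 4Q = 13 + 6Q gives Q* = 10.5, P* = 76.
With the tax, sellers need 52 more per unit: 118 - 4Q = 13 + 6Q + 52, so Q_t = 5.3. Buyers pay P_b = 96.8; sellers receive P_s = P_b - 52 = 44.8.
Producer surplus is the triangle above supply below P_s: (1/2)(5.3)(44.8 - 13) = 84.27.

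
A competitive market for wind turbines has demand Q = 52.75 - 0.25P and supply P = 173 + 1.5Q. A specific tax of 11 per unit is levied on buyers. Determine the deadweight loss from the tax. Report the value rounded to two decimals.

Rewriting demand in inverse form: P = 211 - 4Q.
Without the tax, 211 - 4Q = 173 + 1.5Q so Q* = 6.9091 and P* = 183.3636.
A tax on buyers shifts demand down by 11: (211 - 11) - 4Q = 173 + 1.5Q, so Q_t = 4.9091. Buyers pay P_b = 191.3636; sellers receive P_s = P_b - 11 = 180.3636.
Deadweight loss is the triangle between the curves from Q_t to Q*: (1/2)(6.9091 - 4.9091)(11) = 11.

11.00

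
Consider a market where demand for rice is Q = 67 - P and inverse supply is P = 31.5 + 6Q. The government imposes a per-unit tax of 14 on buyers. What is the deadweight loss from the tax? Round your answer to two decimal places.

Rewriting demand in inverse form: P = 67 - Q.
Pre-tax equilibrium: 67 - Q = 31.5 + 6Q gives Q* = 5.0714, P* = 61.9286.
With the tax, buyers' net willingness to pay falls by 14: (67 - 14) - Q = 31.5 + 6Q, so Q_t = 3.0714. Buyers pay P_b = 63.9286; sellers receive P_s = P_b - 14 = 49.9286.
Deadweight loss is the triangle between the curves from Q_t to Q*: (1/2)(5.0714 - 3.0714)(14) = 14.

14.00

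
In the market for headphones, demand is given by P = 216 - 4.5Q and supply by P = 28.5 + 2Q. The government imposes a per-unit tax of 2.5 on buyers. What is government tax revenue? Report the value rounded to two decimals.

71.15

Pre-tax equilibrium: 216 - 4.5Q = 28.5 + 2Q gives Q* = 28.8462, P* = 86.1923.
With the tax, buyers' net willingness to pay falls by 2.5: (216 - 2.5) - 4.5Q = 28.5 + 2Q, so Q_t = 28.4615. Buyers pay P_b = 87.9231; sellers receive P_s = P_b - 2.5 = 85.4231.
Revenue is the tax times quantity traded: 2.5 x 28.4615 = 71.1538.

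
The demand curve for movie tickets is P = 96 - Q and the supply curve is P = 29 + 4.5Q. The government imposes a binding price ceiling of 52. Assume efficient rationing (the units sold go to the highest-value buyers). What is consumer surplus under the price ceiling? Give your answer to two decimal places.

211.83

Without the control, 96 - Q = 29 + 4.5Q so Q* = 12.1818 and P* = 83.8182.
At the ceiling price 52, quantity supplied is (52 - 29)/4.5 = 5.1111; supply is the short side, so Q = 5.1111 trades at P = 52.
The demand price at Q = 5.1111 is 90.8889. CS is the trapezoid between demand and 52 over [0, 5.1111]: (1/2)[(96 - 52) + (90.8889 - 52)](5.1111) = 211.8272.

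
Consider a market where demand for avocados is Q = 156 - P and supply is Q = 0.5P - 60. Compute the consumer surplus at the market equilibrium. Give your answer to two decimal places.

Rewriting demand in inverse form: P = 156 - Q.
Rewriting supply in inverse form: P = 120 + 2Q.
Set 156 - Q = 120 + 2Q, which gives 36 = 3Q, so Q* = 12 and P* = 156 - (12) = 144.
Consumer surplus is the triangle under demand above P*: (1/2)(12)(156 - 144) = (1/2)(12)(12) = 72.

72.00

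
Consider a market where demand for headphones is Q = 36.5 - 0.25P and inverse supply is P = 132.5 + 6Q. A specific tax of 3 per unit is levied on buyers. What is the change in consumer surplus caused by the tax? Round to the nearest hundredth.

-1.44

Rewriting demand in inverse form: P = 146 - 4Q.
Pre-tax equilibrium: 146 - 4Q = 132.5 + 6Q gives Q* = 1.35, P* = 140.6.
A tax on buyers shifts demand down by 3: (146 - 3) - 4Q = 132.5 + 6Q, so Q_t = 1.05. Buyers pay P_b = 141.8; sellers receive P_s = P_b - 3 = 138.8.
CS falls from (1/2)(1.35)(5.4) = 3.645 to (1/2)(1.05)(4.2) = 2.205, a change of -1.44.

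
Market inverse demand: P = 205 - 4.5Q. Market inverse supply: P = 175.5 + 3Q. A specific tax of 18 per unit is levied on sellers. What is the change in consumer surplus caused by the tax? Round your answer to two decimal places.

-29.52

Without the tax, 205 - 4.5Q = 175.5 + 3Q so Q* = 3.9333 and P* = 187.3.
With the tax, sellers need 18 more per unit: 205 - 4.5Q = 175.5 + 3Q + 18, so Q_t = 1.5333. Buyers pay P_b = 198.1; sellers receive P_s = P_b - 18 = 180.1.
CS falls from (1/2)(3.9333)(17.7) = 34.81 to (1/2)(1.5333)(6.9) = 5.29, a change of -29.52.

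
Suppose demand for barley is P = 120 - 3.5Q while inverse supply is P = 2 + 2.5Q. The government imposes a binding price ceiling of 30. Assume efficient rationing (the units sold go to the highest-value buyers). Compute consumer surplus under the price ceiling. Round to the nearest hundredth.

Without the control, 120 - 3.5Q = 2 + 2.5Q so Q* = 19.6667 and P* = 51.1667.
At the ceiling price 30, quantity supplied is (30 - 2)/2.5 = 11.2; supply is the short side, so Q = 11.2 trades at P = 30.
The demand price at Q = 11.2 is 80.8. CS is the trapezoid between demand and 30 over [0, 11.2]: (1/2)[(120 - 30) + (80.8 - 30)](11.2) = 788.48.

788.48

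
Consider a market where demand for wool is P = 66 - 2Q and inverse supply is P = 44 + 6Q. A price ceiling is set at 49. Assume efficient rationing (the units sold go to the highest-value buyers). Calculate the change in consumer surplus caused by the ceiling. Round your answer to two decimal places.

5.91

Without the control, 66 - 2Q = 44 + 6Q so Q* = 2.75 and P* = 60.5.
At the ceiling price 49, quantity supplied is (49 - 44)/6 = 0.8333; supply is the short side, so Q = 0.8333 trades at P = 49.
CS goes from (1/2)(2.75)(5.5) = 7.5625 to 13.4722 (computed as (66 - 49)(0.8333) - (1/2)(2)(0.8333)^2), a change of 5.9097.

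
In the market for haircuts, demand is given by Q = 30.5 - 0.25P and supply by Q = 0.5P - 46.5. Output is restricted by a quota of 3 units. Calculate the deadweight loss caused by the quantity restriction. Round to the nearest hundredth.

10.08

Rewriting demand in inverse form: P = 122 - 4Q.
Rewriting supply in inverse form: P = 93 + 2Q.
Unrestricted equilibrium: Q* = (122 - 93)/(4 + 2) = 4.8333.
At Q = 3 the demand price is 122 - 4(3) = 110 and the supply price is 93 + 2(3) = 99.
Deadweight loss is the triangle between the curves from 3 to 4.8333: (1/2)(110 - 99)(4.8333 - 3) = 10.0833.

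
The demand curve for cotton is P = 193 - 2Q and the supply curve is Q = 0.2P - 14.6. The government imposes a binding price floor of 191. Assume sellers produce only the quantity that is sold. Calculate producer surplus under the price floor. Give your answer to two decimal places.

Rewriting supply in inverse form: P = 73 + 5Q.
Free-market equilibrium: 193 - 2Q = 73 + 5Q gives Q* = 17.1429, P* = 158.7143.
At the floor price 191, quantity demanded is (193 - 191)/2 = 1; demand is the short side, so Q = 1 trades at P = 191.
The supply price at Q = 1 is 78. PS is the trapezoid between 191 and supply over [0, 1]: (1/2)[(191 - 73) + (191 - 78)](1) = 115.5.

115.50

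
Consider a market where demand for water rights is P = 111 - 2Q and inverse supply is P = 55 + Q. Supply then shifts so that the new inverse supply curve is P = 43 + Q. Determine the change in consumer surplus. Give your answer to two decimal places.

Initial equilibrium: Q_0 = 18.6667, P_0 = 73.6667; CS_0 = (1/2)(18.6667)(37.3333) = 348.4444, PS_0 = (1/2)(18.6667)(18.6667) = 174.2222.
New equilibrium: 111 - 2Q = 43 + Q gives Q_1 = 22.6667, P_1 = 65.6667; CS_1 = 513.7778, PS_1 = 256.8889.
Change in consumer surplus = 513.7778 - 348.4444 = 165.3333.

165.33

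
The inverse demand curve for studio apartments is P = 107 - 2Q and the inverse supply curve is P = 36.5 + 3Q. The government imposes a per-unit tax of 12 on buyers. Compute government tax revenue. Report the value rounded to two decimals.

140.40

Pre-tax equilibrium: 107 - 2Q = 36.5 + 3Q gives Q* = 14.1, P* = 78.8.
With the tax, buyers' net willingness to pay falls by 12: (107 - 12) - 2Q = 36.5 + 3Q, so Q_t = 11.7. Buyers pay P_b = 83.6; sellers receive P_s = P_b - 12 = 71.6.
Tax revenue = t x Q_t = 12 x 11.7 = 140.4.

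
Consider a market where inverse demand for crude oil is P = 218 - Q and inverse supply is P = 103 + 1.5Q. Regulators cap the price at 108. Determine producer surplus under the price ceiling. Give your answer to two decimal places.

Free-market equilibrium: 218 - Q = 103 + 1.5Q gives Q* = 46, P* = 172.
At the ceiling price 108, quantity supplied is (108 - 103)/1.5 = 3.3333; supply is the short side, so Q = 3.3333 trades at P = 108.
PS is the triangle above supply below 108: (1/2)(3.3333)(108 - 103) = 8.3333.

8.33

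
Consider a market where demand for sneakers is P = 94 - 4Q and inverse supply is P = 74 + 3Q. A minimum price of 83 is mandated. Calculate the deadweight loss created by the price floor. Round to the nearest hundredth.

Free-market equilibrium: 94 - 4Q = 74 + 3Q gives Q* = 2.8571, P* = 82.5714.
At P = 83, buyers demand (94 - 83)/4 = 2.75 while sellers would supply more, so the quantity traded is 2.75 at price 83.
The lost-trades triangle has base Q* - 2.75 = 0.1071 and height equal to the gap between the curves at Q = 2.75, which is 83 - 82.25 = 0.75. DWL = (1/2)(0.1071)(0.75) = 0.0402.

0.04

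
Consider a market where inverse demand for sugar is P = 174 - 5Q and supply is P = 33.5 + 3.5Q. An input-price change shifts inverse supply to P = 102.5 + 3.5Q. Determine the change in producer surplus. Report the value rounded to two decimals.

Initial equilibrium: Q_0 = 16.5294, P_0 = 91.3529; CS_0 = (1/2)(16.5294)(82.6471) = 683.0536, PS_0 = (1/2)(16.5294)(57.8529) = 478.1375.
New equilibrium: 174 - 5Q = 102.5 + 3.5Q gives Q_1 = 8.4118, P_1 = 131.9412; CS_1 = 176.8945, PS_1 = 123.8261.
Change in producer surplus = 123.8261 - 478.1375 = -354.3114.

-354.31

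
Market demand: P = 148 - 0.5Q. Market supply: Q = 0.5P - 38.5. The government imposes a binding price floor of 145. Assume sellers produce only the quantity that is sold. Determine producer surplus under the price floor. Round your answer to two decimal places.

372.00

Rewriting supply in inverse form: P = 77 + 2Q.
Without the control, 148 - 0.5Q = 77 + 2Q so Q* = 28.4 and P* = 133.8.
At P = 145, buyers demand (148 - 145)/0.5 = 6 while sellers would supply more, so the quantity traded is 6 at price 145.
The supply price at Q = 6 is 89. PS is the trapezoid between 145 and supply over [0, 6]: (1/2)[(145 - 77) + (145 - 89)](6) = 372.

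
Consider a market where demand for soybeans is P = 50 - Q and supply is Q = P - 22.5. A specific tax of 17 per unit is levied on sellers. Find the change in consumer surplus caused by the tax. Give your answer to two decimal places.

Rewriting supply in inverse form: P = 22.5 + Q.
Without the tax, 50 - Q = 22.5 + Q so Q* = 13.75 and P* = 36.25.
With the tax, sellers need 17 more per unit: 50 - Q = 22.5 + Q + 17, so Q_t = 5.25. Buyers pay P_b = 44.75; sellers receive P_s = P_b - 17 = 27.75.
Consumers lose the trapezoid between P* and P_b out to Q_t plus the triangle from Q_t to Q*: change in CS = 13.7812 - 94.5312 = -80.75.

-80.75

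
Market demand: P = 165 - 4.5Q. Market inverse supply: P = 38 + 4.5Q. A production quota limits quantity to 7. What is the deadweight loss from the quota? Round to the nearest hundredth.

227.56

Without the quota, 165 - 4.5Q = 38 + 4.5Q gives Q* = 14.1111.
At Q = 7 the demand price is 165 - 4.5(7) = 133.5 and the supply price is 38 + 4.5(7) = 69.5.
Deadweight loss is the triangle between the curves from 7 to 14.1111: (1/2)(133.5 - 69.5)(14.1111 - 7) = 227.5556.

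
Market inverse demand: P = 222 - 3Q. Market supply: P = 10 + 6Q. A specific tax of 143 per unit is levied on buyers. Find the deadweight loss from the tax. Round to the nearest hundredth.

Without the tax, 222 - 3Q = 10 + 6Q so Q* = 23.5556 and P* = 151.3333.
With the tax, buyers' net willingness to pay falls by 143: (222 - 143) - 3Q = 10 + 6Q, so Q_t = 7.6667. Buyers pay P_b = 199; sellers receive P_s = P_b - 143 = 56.
The welfare triangle lost has base Q* - Q_t = 15.8889 and height t = 143, so DWL = (1/2)(15.8889)(143) = 1136.0556.

1136.06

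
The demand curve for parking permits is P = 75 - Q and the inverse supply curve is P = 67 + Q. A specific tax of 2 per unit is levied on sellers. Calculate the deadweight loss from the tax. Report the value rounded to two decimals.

1.00

Without the tax, 75 - Q = 67 + Q so Q* = 4 and P* = 71.
With the tax, sellers need 2 more per unit: 75 - Q = 67 + Q + 2, so Q_t = 3. Buyers pay P_b = 72; sellers receive P_s = P_b - 2 = 70.
The welfare triangle lost has base Q* - Q_t = 1 and height t = 2, so DWL = (1/2)(1)(2) = 1.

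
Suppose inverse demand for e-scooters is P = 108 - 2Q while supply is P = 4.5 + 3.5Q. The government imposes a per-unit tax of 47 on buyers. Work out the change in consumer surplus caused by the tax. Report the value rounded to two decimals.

Without the tax, 108 - 2Q = 4.5 + 3.5Q so Q* = 18.8182 and P* = 70.3636.
With the tax, buyers' net willingness to pay falls by 47: (108 - 47) - 2Q = 4.5 + 3.5Q, so Q_t = 10.2727. Buyers pay P_b = 87.4545; sellers receive P_s = P_b - 47 = 40.4545.
Consumers lose the trapezoid between P* and P_b out to Q_t plus the triangle from Q_t to Q*: change in CS = 105.5289 - 354.124 = -248.595.

-248.60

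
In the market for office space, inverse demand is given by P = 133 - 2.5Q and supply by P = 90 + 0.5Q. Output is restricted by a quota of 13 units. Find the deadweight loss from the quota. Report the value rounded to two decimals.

2.67

Without the quota, 133 - 2.5Q = 90 + 0.5Q gives Q* = 14.3333.
At Q = 13 the demand price is 133 - 2.5(13) = 100.5 and the supply price is 90 + 0.5(13) = 96.5.
Deadweight loss is the triangle between the curves from 13 to 14.3333: (1/2)(100.5 - 96.5)(14.3333 - 13) = 2.6667.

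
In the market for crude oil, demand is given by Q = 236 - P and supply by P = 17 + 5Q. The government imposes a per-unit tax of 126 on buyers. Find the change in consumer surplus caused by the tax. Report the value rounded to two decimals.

Rewriting demand in inverse form: P = 236 - Q.
Pre-tax equilibrium: 236 - Q = 17 + 5Q gives Q* = 36.5, P* = 199.5.
With the tax, buyers' net willingness to pay falls by 126: (236 - 126) - Q = 17 + 5Q, so Q_t = 15.5. Buyers pay P_b = 220.5; sellers receive P_s = P_b - 126 = 94.5.
Consumers lose the trapezoid between P* and P_b out to Q_t plus the triangle from Q_t to Q*: change in CS = 120.125 - 666.125 = -546.

-546.00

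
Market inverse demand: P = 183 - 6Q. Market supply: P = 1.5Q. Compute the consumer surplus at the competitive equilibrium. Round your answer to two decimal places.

1786.08

Setting demand equal to supply, 183 = 7.5Q, so Q* = 24.4 and P* = 36.6.
CS is the area between the demand curve and P* from 0 to Q*: (1/2)(24.4)(146.4) = 1786.08.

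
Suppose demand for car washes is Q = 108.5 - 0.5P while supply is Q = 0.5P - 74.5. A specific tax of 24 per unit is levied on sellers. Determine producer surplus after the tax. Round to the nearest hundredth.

121.00

Rewriting demand in inverse form: P = 217 - 2Q.
Rewriting supply in inverse form: P = 149 + 2Q.
Without the tax, 217 - 2Q = 149 + 2Q so Q* = 17 and P* = 183.
A tax on sellers shifts supply up by 24: 217 - 2Q = 149 + 2Q + 24, so Q_t = 11. Buyers pay P_b = 195; sellers receive P_s = P_b - 24 = 171.
Producer surplus is the triangle above supply below P_s: (1/2)(11)(171 - 149) = 121.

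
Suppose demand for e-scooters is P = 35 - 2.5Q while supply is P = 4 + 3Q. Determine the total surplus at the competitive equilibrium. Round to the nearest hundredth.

Equilibrium: 35 - 2.5Q = 4 + 3Q, so Q* = 5.6364 and P* = 20.9091.
Total surplus is the full triangle between the curves from 0 to Q*: (1/2)(5.6364)(35 - 4) = 87.3636.

87.36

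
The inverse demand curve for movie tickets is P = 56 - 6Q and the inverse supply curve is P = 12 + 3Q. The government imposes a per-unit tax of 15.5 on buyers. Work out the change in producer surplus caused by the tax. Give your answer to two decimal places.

Without the tax, 56 - 6Q = 12 + 3Q so Q* = 4.8889 and P* = 26.6667.
With the tax, buyers' net willingness to pay falls by 15.5: (56 - 15.5) - 6Q = 12 + 3Q, so Q_t = 3.1667. Buyers pay P_b = 37; sellers receive P_s = P_b - 15.5 = 21.5.
Producers lose the trapezoid between P_s and P* out to Q_t plus the triangle from Q_t to Q*: change in PS = 15.0417 - 35.8519 = -20.8102.

-20.81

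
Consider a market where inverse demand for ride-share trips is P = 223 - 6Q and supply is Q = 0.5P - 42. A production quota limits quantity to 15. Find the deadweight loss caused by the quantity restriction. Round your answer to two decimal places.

Rewriting supply in inverse form: P = 84 + 2Q.
Without the quota, 223 - 6Q = 84 + 2Q gives Q* = 17.375.
At Q = 15 the demand price is 223 - 6(15) = 133 and the supply price is 84 + 2(15) = 114.
Deadweight loss is the triangle between the curves from 15 to 17.375: (1/2)(133 - 114)(17.375 - 15) = 22.5625.

22.56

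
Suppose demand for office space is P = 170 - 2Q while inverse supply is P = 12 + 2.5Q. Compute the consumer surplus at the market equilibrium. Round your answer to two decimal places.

1232.79

Set 170 - 2Q = 12 + 2.5Q, which gives 158 = 4.5Q, so Q* = 35.1111 and P* = 170 - 2(35.1111) = 99.7778.
The demand choke price is 170, so CS = (1/2)(Q*)(170 - P*) = (1/2)(35.1111)(70.2222) = 1232.7901.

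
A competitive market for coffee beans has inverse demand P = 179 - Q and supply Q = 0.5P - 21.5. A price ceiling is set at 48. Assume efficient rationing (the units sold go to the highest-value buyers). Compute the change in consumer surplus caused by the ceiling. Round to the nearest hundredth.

-703.18

Rewriting supply in inverse form: P = 43 + 2Q.
Without the control, 179 - Q = 43 + 2Q so Q* = 45.3333 and P* = 133.6667.
At P = 48, sellers supply (48 - 43)/2 = 2.5 while buyers want more, so the quantity traded is 2.5 at price 48.
CS goes from (1/2)(45.3333)(45.3333) = 1027.5556 to 324.375 (computed as (179 - 48)(2.5) - (1/2)(1)(2.5)^2), a change of -703.1806.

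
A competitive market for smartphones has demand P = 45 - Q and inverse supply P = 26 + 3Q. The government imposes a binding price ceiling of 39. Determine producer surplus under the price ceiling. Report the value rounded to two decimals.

Free-market equilibrium: 45 - Q = 26 + 3Q gives Q* = 4.75, P* = 40.25.
At P = 39, sellers supply (39 - 26)/3 = 4.3333 while buyers want more, so the quantity traded is 4.3333 at price 39.
PS is the triangle above supply below 39: (1/2)(4.3333)(39 - 26) = 28.1667.

28.17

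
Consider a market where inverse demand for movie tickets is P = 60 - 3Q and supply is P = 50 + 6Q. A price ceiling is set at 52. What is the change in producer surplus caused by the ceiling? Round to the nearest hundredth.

-3.37

Without the control, 60 - 3Q = 50 + 6Q so Q* = 1.1111 and P* = 56.6667.
At the ceiling price 52, quantity supplied is (52 - 50)/6 = 0.3333; supply is the short side, so Q = 0.3333 trades at P = 52.
PS goes from (1/2)(1.1111)(6.6667) = 3.7037 to 0.3333 (computed as (52 - 50)(0.3333) - (1/2)(6)(0.3333)^2), a change of -3.3704.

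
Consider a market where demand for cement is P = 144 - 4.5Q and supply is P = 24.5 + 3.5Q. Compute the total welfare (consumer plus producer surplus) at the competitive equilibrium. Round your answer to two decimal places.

892.52

Set 144 - 4.5Q = 24.5 + 3.5Q, which gives 119.5 = 8Q, so Q* = 14.9375 and P* = 144 - 4.5(14.9375) = 76.7812.
Total surplus is the full triangle between the curves from 0 to Q*: (1/2)(14.9375)(144 - 24.5) = 892.5156.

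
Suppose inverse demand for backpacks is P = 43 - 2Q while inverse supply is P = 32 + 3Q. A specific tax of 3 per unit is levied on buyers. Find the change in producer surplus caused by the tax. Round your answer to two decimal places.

Pre-tax equilibrium: 43 - 2Q = 32 + 3Q gives Q* = 2.2, P* = 38.6.
A tax on buyers shifts demand down by 3: (43 - 3) - 2Q = 32 + 3Q, so Q_t = 1.6. Buyers pay P_b = 39.8; sellers receive P_s = P_b - 3 = 36.8.
Producers lose the trapezoid between P_s and P* out to Q_t plus the triangle from Q_t to Q*: change in PS = 3.84 - 7.26 = -3.42.

-3.42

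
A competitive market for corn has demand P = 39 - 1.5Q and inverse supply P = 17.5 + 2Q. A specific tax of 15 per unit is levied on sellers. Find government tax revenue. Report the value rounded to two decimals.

27.86

Without the tax, 39 - 1.5Q = 17.5 + 2Q so Q* = 6.1429 and P* = 29.7857.
With the tax, sellers need 15 more per unit: 39 - 1.5Q = 17.5 + 2Q + 15, so Q_t = 1.8571. Buyers pay P_b = 36.2143; sellers receive P_s = P_b - 15 = 21.2143.
Revenue is the tax times quantity traded: 15 x 1.8571 = 27.8571.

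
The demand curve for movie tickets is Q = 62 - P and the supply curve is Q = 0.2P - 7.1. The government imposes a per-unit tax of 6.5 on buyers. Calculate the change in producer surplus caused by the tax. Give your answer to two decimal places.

-20.99

Rewriting demand in inverse form: P = 62 - Q.
Rewriting supply in inverse form: P = 35.5 + 5Q.
Without the tax, 62 - Q = 35.5 + 5Q so Q* = 4.4167 and P* = 57.5833.
With the tax, buyers' net willingness to pay falls by 6.5: (62 - 6.5) - Q = 35.5 + 5Q, so Q_t = 3.3333. Buyers pay P_b = 58.6667; sellers receive P_s = P_b - 6.5 = 52.1667.
Producers lose the trapezoid between P_s and P* out to Q_t plus the triangle from Q_t to Q*: change in PS = 27.7778 - 48.7674 = -20.9896.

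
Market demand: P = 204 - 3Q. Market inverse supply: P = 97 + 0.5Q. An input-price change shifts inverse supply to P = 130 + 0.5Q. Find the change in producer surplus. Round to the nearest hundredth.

-121.90

Initial equilibrium: Q_0 = 30.5714, P_0 = 112.2857; CS_0 = (1/2)(30.5714)(91.7143) = 1401.9184, PS_0 = (1/2)(30.5714)(15.2857) = 233.6531.
New equilibrium: 204 - 3Q = 130 + 0.5Q gives Q_1 = 21.1429, P_1 = 140.5714; CS_1 = 670.5306, PS_1 = 111.7551.
Change in producer surplus = 111.7551 - 233.6531 = -121.898.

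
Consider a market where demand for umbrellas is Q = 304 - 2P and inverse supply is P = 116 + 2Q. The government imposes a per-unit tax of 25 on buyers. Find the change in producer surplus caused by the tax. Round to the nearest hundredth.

-188.00

Rewriting demand in inverse form: P = 152 - 0.5Q.
Without the tax, 152 - 0.5Q = 116 + 2Q so Q* = 14.4 and P* = 144.8.
A tax on buyers shifts demand down by 25: (152 - 25) - 0.5Q = 116 + 2Q, so Q_t = 4.4. Buyers pay P_b = 149.8; sellers receive P_s = P_b - 25 = 124.8.
PS falls from (1/2)(14.4)(28.8) = 207.36 to (1/2)(4.4)(8.8) = 19.36, a change of -188.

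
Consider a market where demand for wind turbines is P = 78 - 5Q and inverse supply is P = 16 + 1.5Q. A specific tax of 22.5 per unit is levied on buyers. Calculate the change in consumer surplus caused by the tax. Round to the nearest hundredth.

Without the tax, 78 - 5Q = 16 + 1.5Q so Q* = 9.5385 and P* = 30.3077.
With the tax, buyers' net willingness to pay falls by 22.5: (78 - 22.5) - 5Q = 16 + 1.5Q, so Q_t = 6.0769. Buyers pay P_b = 47.6154; sellers receive P_s = P_b - 22.5 = 25.1154.
CS falls from (1/2)(9.5385)(47.6923) = 227.4556 to (1/2)(6.0769)(30.3846) = 92.3225, a change of -135.1331.

-135.13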